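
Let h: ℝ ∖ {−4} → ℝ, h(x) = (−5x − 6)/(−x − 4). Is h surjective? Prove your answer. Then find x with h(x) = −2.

-2

If h(x) = 5, cross-multiplying gives −1(−5x − 6) = −5(−x − 4), which simplifies to 6 = 20 — false.  So 5 has no preimage and h is not surjective.
Solving h(x) = −2: cross-multiplying gives −5x − 6 = −2(−x − 4), which rearranges to −7x = 14, so x = −2.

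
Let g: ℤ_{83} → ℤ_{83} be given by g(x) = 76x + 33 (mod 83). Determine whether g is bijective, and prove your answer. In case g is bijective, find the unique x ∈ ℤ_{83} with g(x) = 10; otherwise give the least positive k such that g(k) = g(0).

Suppose g(s) = g(t) in ℤ_{83}. Then 76s + 33 ≡ 76t + 33 (mod 83), hence 76(s − t) ≡ 0 (mod 83).
Since gcd(76, 83) = 1, 76 is invertible modulo 83, therefore s − t ≡ 0 (mod 83), i.e. s = t.
We now compute 76⁻¹ mod 83 explicitly. Euclid's algorithm: 83 = 1·76 + 7, 76 = 10·7 + 6, 7 = 1·6 + 1; back-substituting gives 1 = 71·76 − 65·83, so 76⁻¹ ≡ 71 (mod 83).
Then y ↦ 71(y − 33) is a two-sided inverse to g, so every y ∈ ℤ_{83} has a preimage.
So g is bijective.
Since g is bijective, we compute g⁻¹(10): solve 76x + 33 ≡ 10 (mod 83), i.e. 76x ≡ 60 (mod 83).
Multiplying by 76⁻¹ = 71 gives x ≡ 71·60 = 4260 = 51·83 + 27 ≡ 27 (mod 83).
Check: g(27) = 76·27 + 33 = 2085 = 25·83 + 10 ≡ 10 (mod 83).

27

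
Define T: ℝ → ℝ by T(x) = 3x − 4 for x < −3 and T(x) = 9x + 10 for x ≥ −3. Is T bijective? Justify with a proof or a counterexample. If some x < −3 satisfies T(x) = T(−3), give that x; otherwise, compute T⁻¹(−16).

Both pieces are strictly increasing (slopes 3 and 9), so each is injective on its own interval.
The left piece maps (−∞, −3) onto (−∞, −13); the right piece maps [−3, ∞) onto [−17, ∞).
These images overlap. In particular T(−3) = −17 (right piece), and solving 3x − 4 = −17 on the left piece gives x = −13/3 < −3.
So T(−13/3) = T(−3) with −13/3 ≠ −3, and T is not injective, hence not bijective. This x = −13/3 is the requested value below −3.

-13/3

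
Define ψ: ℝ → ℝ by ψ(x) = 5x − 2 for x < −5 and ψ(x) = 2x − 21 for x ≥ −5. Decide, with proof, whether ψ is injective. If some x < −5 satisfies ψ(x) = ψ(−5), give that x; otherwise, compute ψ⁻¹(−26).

-29/5

Both pieces are strictly increasing (slopes 5 and 2), so each is injective on its own interval.
The left piece maps (−∞, −5) onto (−∞, −27); the right piece maps [−5, ∞) onto [−31, ∞).
These images overlap. In particular ψ(−5) = −31 (right piece), and solving 5x − 2 = −31 on the left piece gives x = −29/5 < −5.
So ψ(−29/5) = ψ(−5) with −29/5 ≠ −5, and ψ is not injective. This x = −29/5 is the requested value below −5.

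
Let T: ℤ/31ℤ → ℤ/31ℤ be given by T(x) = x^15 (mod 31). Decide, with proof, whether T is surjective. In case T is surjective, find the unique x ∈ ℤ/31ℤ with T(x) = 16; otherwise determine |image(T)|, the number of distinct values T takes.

3

T(1) = 1^15 = 1.
T(2): Repeated squaring mod 31: 2^1 ≡ 2, 2^2 ≡ 2² = 4, 2^4 ≡ 4² = 16, 2^8 ≡ 16² = 256 ≡ 8. Since 15 = 8 + 4 + 2 + 1, 2^15 ≡ 8·16·4·2: 8·16 = 128 ≡ 4, then 4·4 = 16, then 16·2 = 32 ≡ 1. So 2^15 ≡ 1 (mod 31).
So T(1) = T(2) = 1 while 1 ≠ 2, thus T is not injective.
A non-injective map from the 31-element set ℤ/31ℤ to itself takes at most 30 distinct values, so it cannot be surjective. Therefore T is not surjective.
Since T is not surjective, we determine |image(T)|. Computing x^15 mod 31 for each x (by repeated squaring, reducing mod 31 at every step), the values T(0), T(1), …, T(30) are: 0, 1, 1, 30, 1, 1, 30, 1, 1, 1, 1, 30, 30, 30, 1, 30, 1, 30, 1, 1, 1, 30, 30, 30, 30, 1, 30, 30, 1, 30, 30.
The distinct values are {0, 1, 30}; there are 3 of them.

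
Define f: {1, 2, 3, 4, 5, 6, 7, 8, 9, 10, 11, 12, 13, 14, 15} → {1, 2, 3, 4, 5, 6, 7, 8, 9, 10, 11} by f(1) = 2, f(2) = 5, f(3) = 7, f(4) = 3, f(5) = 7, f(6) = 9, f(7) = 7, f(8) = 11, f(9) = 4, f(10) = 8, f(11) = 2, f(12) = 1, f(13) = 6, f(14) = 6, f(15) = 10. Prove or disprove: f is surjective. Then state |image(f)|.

11

Every element of the codomain has a preimage: 1 = f(12), 2 = f(1), 3 = f(4), 4 = f(9), 5 = f(2), 6 = f(13), 7 = f(3), 8 = f(10), 9 = f(6), 10 = f(15), 11 = f(8).
Therefore f is surjective.
The image of f is {1, 2, 3, 4, 5, 6, 7, 8, 9, 10, 11}, which has 11 elements.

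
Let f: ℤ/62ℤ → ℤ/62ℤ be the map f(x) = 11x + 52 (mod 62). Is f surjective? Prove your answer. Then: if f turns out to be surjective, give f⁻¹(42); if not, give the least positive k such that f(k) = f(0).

16

Recall that f is surjective if every y in the codomain equals f(x) for some x in the domain.
Since gcd(11, 62) = 1, 11 is invertible modulo 62. Euclid's algorithm: 62 = 5·11 + 7, 11 = 1·7 + 4, 7 = 1·4 + 3, 4 = 1·3 + 1; back-substituting gives 1 = 17·11 − 3·62, so 11⁻¹ ≡ 17 (mod 62).
Then y ↦ 17(y − 52) is a two-sided inverse to f, so every y ∈ ℤ/62ℤ has a preimage.
So f is surjective.
Since f is surjective, we compute f⁻¹(42): solve 11x + 52 ≡ 42 (mod 62), i.e. 11x ≡ 52 (mod 62).
Multiplying by 11⁻¹ = 17 gives x ≡ 17·52 = 884 = 14·62 + 16 ≡ 16 (mod 62).
Check: f(16) = 11·16 + 52 = 228 = 3·62 + 42 ≡ 42 (mod 62).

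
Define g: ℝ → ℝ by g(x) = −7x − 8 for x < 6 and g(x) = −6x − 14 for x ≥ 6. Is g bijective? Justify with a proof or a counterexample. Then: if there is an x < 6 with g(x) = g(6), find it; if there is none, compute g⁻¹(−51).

37/6

Both pieces are strictly decreasing (slopes −7 and −6), so each is injective on its own interval.
The left piece maps (−∞, 6) onto (−50, ∞); the right piece maps [6, ∞) onto (−∞, −50].
Since −50 = −50, the images partition ℝ: g is injective and surjective, hence bijective.
Because the two images are disjoint, no x < 6 has g(x) = g(6), so we compute g⁻¹(−51): −51 lies in (−∞, −50], so solve −6x − 14 = −51: x = (−51 + 14)/(−6) = 37/6.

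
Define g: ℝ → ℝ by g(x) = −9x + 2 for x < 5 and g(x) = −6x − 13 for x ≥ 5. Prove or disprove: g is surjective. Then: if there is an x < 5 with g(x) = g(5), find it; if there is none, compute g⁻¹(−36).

Both pieces are strictly decreasing (slopes −9 and −6), so each is injective on its own interval.
The left piece maps (−∞, 5) onto (−43, ∞); the right piece maps [5, ∞) onto (−∞, −43].
These images together cover ℝ, so g is surjective.
Because the two images are disjoint, no x < 5 has g(x) = g(5), so we compute g⁻¹(−36): −36 lies in (−43, ∞), so solve −9x + 2 = −36: x = (−36 − 2)/(−9) = 38/9.

38/9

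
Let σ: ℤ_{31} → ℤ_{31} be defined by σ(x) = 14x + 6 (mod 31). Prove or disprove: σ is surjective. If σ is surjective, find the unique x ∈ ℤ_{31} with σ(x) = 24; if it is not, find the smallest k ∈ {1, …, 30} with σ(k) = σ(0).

19

Recall: surjectivity means every element of the codomain has a preimage under σ.
Since gcd(14, 31) = 1, 14 is invertible modulo 31. Euclid's algorithm: 31 = 2·14 + 3, 14 = 4·3 + 2, 3 = 1·2 + 1; back-substituting gives 1 = 20·14 − 9·31, so 14⁻¹ ≡ 20 (mod 31).
For any y ∈ ℤ_{31}, x = 20(y − 6) mod 31 satisfies σ(x) = 14·20(y − 6) + 6 ≡ y (since 14·20 ≡ 1 mod 31). So every y has a preimage.
Hence σ is surjective.
Since σ is surjective, we compute σ⁻¹(24): solve 14x + 6 ≡ 24 (mod 31), i.e. 14x ≡ 18 (mod 31).
Multiplying by 14⁻¹ = 20 gives x ≡ 20·18 = 360 = 11·31 + 19 ≡ 19 (mod 31).
Check: σ(19) = 14·19 + 6 = 272 = 8·31 + 24 ≡ 24 (mod 31).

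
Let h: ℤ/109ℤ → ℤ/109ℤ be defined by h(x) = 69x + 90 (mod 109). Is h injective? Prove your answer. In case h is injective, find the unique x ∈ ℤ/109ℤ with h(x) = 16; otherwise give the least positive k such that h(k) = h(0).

Recall: injectivity means: for all s, t in the domain, h(s) = h(t) implies s = t.
Suppose h(s) = h(t) in ℤ/109ℤ. Then 69s + 90 ≡ 69t + 90 (mod 109), therefore 69(s − t) ≡ 0 (mod 109).
Since gcd(69, 109) = 1, 69 is invertible modulo 109, hence s − t ≡ 0 (mod 109), i.e. s = t.
Therefore h is injective.
We now compute 69⁻¹ mod 109 explicitly. Euclid's algorithm: 109 = 1·69 + 40, 69 = 1·40 + 29, 40 = 1·29 + 11, 29 = 2·11 + 7, 11 = 1·7 + 4, 7 = 1·4 + 3, 4 = 1·3 + 1; back-substituting gives 1 = 79·69 − 50·109, so 69⁻¹ ≡ 79 (mod 109).
Since h is injective, we find h⁻¹(16): we need 69x ≡ 16 − 90 ≡ 35 (mod 109). Using 69⁻¹ = 79: x ≡ 79·35 = 2765 = 25·109 + 40, so x = 40.
Check: h(40) = 69·40 + 90 = 2850 = 26·109 + 16 ≡ 16 (mod 109).

40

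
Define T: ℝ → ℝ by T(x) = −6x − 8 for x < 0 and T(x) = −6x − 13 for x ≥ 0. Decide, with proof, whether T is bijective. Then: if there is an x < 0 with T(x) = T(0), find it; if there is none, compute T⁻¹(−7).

Both pieces are strictly decreasing (slopes −6 and −6), so each is injective on its own interval.
The left piece maps (−∞, 0) onto (−8, ∞); the right piece maps [0, ∞) onto (−∞, −13].
The images leave a gap (−8 has no preimage), so T is not surjective, hence not bijective.
Because the two images are disjoint, no x < 0 has T(x) = T(0), so we compute T⁻¹(−7): −7 lies in (−8, ∞), so solve −6x − 8 = −7: x = (−7 + 8)/(−6) = −1/6.

-1/6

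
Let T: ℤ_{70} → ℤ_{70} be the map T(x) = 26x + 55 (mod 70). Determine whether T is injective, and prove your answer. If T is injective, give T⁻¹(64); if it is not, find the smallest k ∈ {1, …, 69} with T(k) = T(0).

We have gcd(26, 70) = 2 > 1. Taking u = 0 and v = 35: T(0) = 55 and T(35) = 26·35 + 55 = 965 ≡ 55 (mod 70).
So T(0) = T(35) while 0 ≠ 35, hence T is not injective.
Since T is not injective, we find the least positive k with T(k) = T(0): this means 26k ≡ 0 (mod 70), i.e. 70 ∣ 26k. Since gcd(26, 70) = 2, dividing through by 2 this holds exactly when 35 ∣ 13k, and as gcd(13, 35) = 1, exactly when 35 ∣ k.
The smallest positive such k is 35.

35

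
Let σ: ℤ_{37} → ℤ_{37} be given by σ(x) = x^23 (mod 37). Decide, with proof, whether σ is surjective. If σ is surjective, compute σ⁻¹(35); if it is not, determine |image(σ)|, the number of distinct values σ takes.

Since 37 is prime, the nonzero elements of ℤ_{37} form a cyclic group of order 36.
As gcd(23, 36) = 1, raising to the 23rd power is a bijection on this group: if x_1^23 ≡ x_2^23 then (x_1x_2^{−1})^23 = 1, and the only element of order dividing gcd(23, 36) = 1 is 1, so x_1 = x_2.
With σ(0) = 0 this makes σ injective on all of ℤ_{37}, hence bijective (finite equal-size domain and codomain). In particular σ is surjective.
Since σ is surjective, we find the preimage of 35. The inverse of x ↦ x^23 on (ℤ_{37})^× is x ↦ x^11, because 23·11 = 253 = 7·36 + 1 ≡ 1 (mod 36) and x^{36} = 1 for x ≠ 0 (Fermat). So σ⁻¹(35) = 35^11 mod 37.
Repeated squaring mod 37: 35^1 ≡ 35, 35^2 ≡ 35² = 1225 ≡ 4, 35^4 ≡ 4² = 16, 35^8 ≡ 16² = 256 ≡ 34. Since 11 = 8 + 2 + 1, 35^11 ≡ 34·4·35: 34·4 = 136 ≡ 25, then 25·35 = 875 ≡ 24. So 35^11 ≡ 24 (mod 37).
Hence σ⁻¹(35) = 24.

24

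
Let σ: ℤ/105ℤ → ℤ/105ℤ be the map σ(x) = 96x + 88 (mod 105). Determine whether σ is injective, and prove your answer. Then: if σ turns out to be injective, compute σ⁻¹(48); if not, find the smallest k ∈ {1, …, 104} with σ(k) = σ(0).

We have gcd(96, 105) = 3 > 1. Taking s = 0 and t = 35: σ(0) = 88 and σ(35) = 96·35 + 88 = 3448 ≡ 88 (mod 105).
So σ(0) = σ(35) while 0 ≠ 35, thus σ is not injective.
Since σ is not injective, we find the least positive k with σ(k) = σ(0): this means 96k ≡ 0 (mod 105), i.e. 105 ∣ 96k. Since gcd(96, 105) = 3, dividing through by 3 this holds exactly when 35 ∣ 32k, and as gcd(32, 35) = 1, exactly when 35 ∣ k.
The smallest positive such k is 35.

35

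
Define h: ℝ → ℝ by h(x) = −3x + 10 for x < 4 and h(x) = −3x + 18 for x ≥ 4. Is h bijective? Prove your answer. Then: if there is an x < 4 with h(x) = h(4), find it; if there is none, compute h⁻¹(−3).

Both pieces are strictly decreasing (slopes −3 and −3), so each is injective on its own interval.
The left piece maps (−∞, 4) onto (−2, ∞); the right piece maps [4, ∞) onto (−∞, 6].
These images overlap. In particular h(4) = 6 (right piece), and solving −3x + 10 = 6 on the left piece gives x = 4/3 < 4.
So h(4/3) = h(4) with 4/3 ≠ 4, and h is not injective, hence not bijective. This x = 4/3 is the requested value below 4.

4/3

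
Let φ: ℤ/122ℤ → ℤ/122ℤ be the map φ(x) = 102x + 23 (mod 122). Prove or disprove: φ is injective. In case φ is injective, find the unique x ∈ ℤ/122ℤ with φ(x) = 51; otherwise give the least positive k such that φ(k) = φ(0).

61

We have gcd(102, 122) = 2 > 1. Taking u = 0 and v = 61: φ(0) = 23 and φ(61) = 102·61 + 23 = 6245 ≡ 23 (mod 122).
So φ(0) = φ(61) while 0 ≠ 61, thus φ is not injective.
Since φ is not injective, we find the least positive k with φ(k) = φ(0): this means 102k ≡ 0 (mod 122), i.e. 122 ∣ 102k. Since gcd(102, 122) = 2, dividing through by 2 this holds exactly when 61 ∣ 51k, and as gcd(51, 61) = 1, exactly when 61 ∣ k.
The smallest positive such k is 61.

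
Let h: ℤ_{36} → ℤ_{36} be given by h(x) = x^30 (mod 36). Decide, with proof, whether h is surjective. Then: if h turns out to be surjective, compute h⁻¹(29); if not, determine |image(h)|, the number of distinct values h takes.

4

h(2): Repeated squaring mod 36: 2^1 ≡ 2, 2^2 ≡ 2² = 4, 2^4 ≡ 4² = 16, 2^8 ≡ 16² = 256 ≡ 4, 2^16 ≡ 4² = 16. Since 30 = 16 + 8 + 4 + 2, 2^30 ≡ 16·4·16·4: 16·4 = 64 ≡ 28, then 28·16 = 448 ≡ 16, then 16·4 = 64 ≡ 28. So 2^30 ≡ 28 (mod 36).
h(4): Repeated squaring mod 36: 4^1 ≡ 4, 4^2 ≡ 4² = 16, 4^4 ≡ 16² = 256 ≡ 4, 4^8 ≡ 4² = 16, 4^16 ≡ 16² = 256 ≡ 4. Since 30 = 16 + 8 + 4 + 2, 4^30 ≡ 4·16·4·16: 4·16 = 64 ≡ 28, then 28·4 = 112 ≡ 4, then 4·16 = 64 ≡ 28. So 4^30 ≡ 28 (mod 36).
So h(2) = h(4) = 28 while 2 ≠ 4, therefore h is not injective.
A non-injective map from the 36-element set ℤ_{36} to itself takes at most 35 distinct values, so it cannot be surjective. Hence h is not surjective.
Since h is not surjective, we determine |image(h)|. Computing x^30 mod 36 for each x (by repeated squaring, reducing mod 36 at every step), the values h(0), h(1), …, h(35) are: 0, 1, 28, 9, 28, 1, 0, 1, 28, 9, 28, 1, 0, 1, 28, 9, 28, 1, 0, 1, 28, 9, 28, 1, 0, 1, 28, 9, 28, 1, 0, 1, 28, 9, 28, 1.
The distinct values are {0, 1, 9, 28}; there are 4 of them.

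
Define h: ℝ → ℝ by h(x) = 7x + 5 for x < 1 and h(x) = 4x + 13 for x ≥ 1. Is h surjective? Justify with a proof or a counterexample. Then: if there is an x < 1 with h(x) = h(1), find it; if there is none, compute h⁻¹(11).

Both pieces are strictly increasing (slopes 7 and 4), so each is injective on its own interval.
The left piece maps (−∞, 1) onto (−∞, 12); the right piece maps [1, ∞) onto [17, ∞).
The union (−∞, 12) ∪ [17, ∞) omits the interval between 12 and 17; in particular 12 has no preimage. So h is not surjective.
Because the two images are disjoint, no x < 1 has h(x) = h(1), so we compute h⁻¹(11): 11 lies in (−∞, 12), so solve 7x + 5 = 11: x = (11 − 5)/7 = 6/7.

6/7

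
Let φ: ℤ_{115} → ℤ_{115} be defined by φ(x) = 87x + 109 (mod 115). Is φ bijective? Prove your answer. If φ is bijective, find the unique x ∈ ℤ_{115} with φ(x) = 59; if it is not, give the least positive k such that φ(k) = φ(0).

If φ(s) = φ(t), then 87s ≡ 87t (mod 115). Because gcd(87, 115) = 1, we may cancel 87 to get s ≡ t (mod 115).
We now compute 87⁻¹ mod 115 explicitly. Euclid's algorithm: 115 = 1·87 + 28, 87 = 3·28 + 3, 28 = 9·3 + 1; back-substituting gives 1 = 78·87 − 59·115, so 87⁻¹ ≡ 78 (mod 115).
Then y ↦ 78(y − 109) is a two-sided inverse to φ, so every y ∈ ℤ_{115} has a preimage.
So φ is bijective.
Since φ is bijective, we find φ⁻¹(59): we need 87x ≡ 59 − 109 ≡ 65 (mod 115). Using 87⁻¹ = 78: x ≡ 78·65 = 5070 = 44·115 + 10, so x = 10.
Check: φ(10) = 87·10 + 109 = 979 = 8·115 + 59 ≡ 59 (mod 115).

10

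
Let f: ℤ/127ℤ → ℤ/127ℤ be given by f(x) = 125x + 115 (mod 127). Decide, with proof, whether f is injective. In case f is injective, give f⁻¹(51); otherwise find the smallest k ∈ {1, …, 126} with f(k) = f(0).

32

Recall that f is injective when f(u) = f(v) forces u = v.
If f(u) = f(v), then 125u ≡ 125v (mod 127). Because gcd(125, 127) = 1, we may cancel 125 to get u ≡ v (mod 127).
Therefore f is injective.
We now compute 125⁻¹ mod 127 explicitly. Euclid's algorithm: 127 = 1·125 + 2, 125 = 62·2 + 1; back-substituting gives 1 = 63·125 − 62·127, so 125⁻¹ ≡ 63 (mod 127).
Since f is injective, we compute f⁻¹(51): solve 125x + 115 ≡ 51 (mod 127), i.e. 125x ≡ 63 (mod 127).
Multiplying by 125⁻¹ = 63 gives x ≡ 63·63 = 3969 = 31·127 + 32 ≡ 32 (mod 127).
Check: f(32) = 125·32 + 115 = 4115 = 32·127 + 51 ≡ 51 (mod 127).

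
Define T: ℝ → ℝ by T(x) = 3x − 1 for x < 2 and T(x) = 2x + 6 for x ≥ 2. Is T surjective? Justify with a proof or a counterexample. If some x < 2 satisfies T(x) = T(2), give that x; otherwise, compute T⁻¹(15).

9/2

Both pieces are strictly increasing (slopes 3 and 2), so each is injective on its own interval.
The left piece maps (−∞, 2) onto (−∞, 5); the right piece maps [2, ∞) onto [10, ∞).
The union (−∞, 5) ∪ [10, ∞) omits the interval between 5 and 10; in particular 5 has no preimage. So T is not surjective.
Because the two images are disjoint, no x < 2 has T(x) = T(2), so we compute T⁻¹(15): 15 lies in [10, ∞), so solve 2x + 6 = 15: x = (15 − 6)/2 = 9/2.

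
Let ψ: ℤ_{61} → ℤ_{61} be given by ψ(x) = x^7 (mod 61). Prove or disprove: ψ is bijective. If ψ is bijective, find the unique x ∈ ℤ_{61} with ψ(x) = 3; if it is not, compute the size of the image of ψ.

Since 61 is prime, the nonzero elements of ℤ_{61} form a cyclic group of order 60.
As gcd(7, 60) = 1, raising to the 7th power is a bijection on this group: if x_1^7 ≡ x_2^7 then (x_1x_2^{−1})^7 = 1, and the only element of order dividing gcd(7, 60) = 1 is 1, so x_1 = x_2.
With ψ(0) = 0 this makes ψ injective on all of ℤ_{61}, hence bijective (finite equal-size domain and codomain). In particular ψ is bijective.
Since ψ is bijective, we find the preimage of 3. The inverse of x ↦ x^7 on (ℤ_{61})^× is x ↦ x^43, because 7·43 = 301 = 5·60 + 1 ≡ 1 (mod 60) and x^{60} = 1 for x ≠ 0 (Fermat). So ψ⁻¹(3) = 3^43 mod 61.
Repeated squaring mod 61: 3^1 ≡ 3, 3^2 ≡ 3² = 9, 3^4 ≡ 9² = 81 ≡ 20, 3^8 ≡ 20² = 400 ≡ 34, 3^16 ≡ 34² = 1156 ≡ 58, 3^32 ≡ 58² = 3364 ≡ 9. Since 43 = 32 + 8 + 2 + 1, 3^43 ≡ 9·34·9·3: 9·34 = 306 ≡ 1, then 1·9 = 9, then 9·3 = 27. So 3^43 ≡ 27 (mod 61).
Hence ψ⁻¹(3) = 27.

27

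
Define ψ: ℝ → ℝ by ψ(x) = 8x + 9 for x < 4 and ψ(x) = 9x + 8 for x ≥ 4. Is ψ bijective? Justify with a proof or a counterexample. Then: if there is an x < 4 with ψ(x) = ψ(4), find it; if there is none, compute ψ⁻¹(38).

Both pieces are strictly increasing (slopes 8 and 9), so each is injective on its own interval.
The left piece maps (−∞, 4) onto (−∞, 41); the right piece maps [4, ∞) onto [44, ∞).
The images leave a gap (41 has no preimage), so ψ is not surjective, hence not bijective.
Because the two images are disjoint, no x < 4 has ψ(x) = ψ(4), so we compute ψ⁻¹(38): 38 lies in (−∞, 41), so solve 8x + 9 = 38: x = (38 − 9)/8 = 29/8.

29/8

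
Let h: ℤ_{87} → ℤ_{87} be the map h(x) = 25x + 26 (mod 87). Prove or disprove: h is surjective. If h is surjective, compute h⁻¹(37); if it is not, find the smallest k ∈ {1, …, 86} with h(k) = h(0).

Since gcd(25, 87) = 1, 25 is invertible modulo 87. Euclid's algorithm: 87 = 3·25 + 12, 25 = 2·12 + 1; back-substituting gives 1 = 7·25 − 2·87, so 25⁻¹ ≡ 7 (mod 87).
For any y ∈ ℤ_{87}, x = 7(y − 26) mod 87 satisfies h(x) = 25·7(y − 26) + 26 ≡ y (since 25·7 ≡ 1 mod 87). So every y has a preimage.
Thus h is surjective.
Since h is surjective, we find h⁻¹(37): we need 25x ≡ 37 − 26 ≡ 11 (mod 87). Using 25⁻¹ = 7: x ≡ 7·11 = 77, so x = 77.
Check: h(77) = 25·77 + 26 = 1951 = 22·87 + 37 ≡ 37 (mod 87).

77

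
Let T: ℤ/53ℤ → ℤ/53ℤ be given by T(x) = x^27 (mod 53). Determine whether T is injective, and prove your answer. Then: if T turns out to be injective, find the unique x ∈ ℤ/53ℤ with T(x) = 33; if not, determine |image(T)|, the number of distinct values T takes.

Since 53 is prime, the nonzero elements of ℤ/53ℤ form a cyclic group of order 52.
As gcd(27, 52) = 1, raising to the 27th power is a bijection on this group: if a^27 ≡ b^27 then (ab^{−1})^27 = 1, and the only element of order dividing gcd(27, 52) = 1 is 1, so a = b.
With T(0) = 0 this makes T injective on all of ℤ/53ℤ, hence bijective (finite equal-size domain and codomain). In particular T is injective.
Since T is injective, we find the preimage of 33. The inverse of x ↦ x^27 on (ℤ/53ℤ)^× is x ↦ x^27, because 27·27 = 729 = 14·52 + 1 ≡ 1 (mod 52) and x^{52} = 1 for x ≠ 0 (Fermat). So T⁻¹(33) = 33^27 mod 53.
Repeated squaring mod 53: 33^1 ≡ 33, 33^2 ≡ 33² = 1089 ≡ 29, 33^4 ≡ 29² = 841 ≡ 46, 33^8 ≡ 46² = 2116 ≡ 49, 33^16 ≡ 49² = 2401 ≡ 16. Since 27 = 16 + 8 + 2 + 1, 33^27 ≡ 16·49·29·33: 16·49 = 784 ≡ 42, then 42·29 = 1218 ≡ 52, then 52·33 = 1716 ≡ 20. So 33^27 ≡ 20 (mod 53).
Hence T⁻¹(33) = 20.

20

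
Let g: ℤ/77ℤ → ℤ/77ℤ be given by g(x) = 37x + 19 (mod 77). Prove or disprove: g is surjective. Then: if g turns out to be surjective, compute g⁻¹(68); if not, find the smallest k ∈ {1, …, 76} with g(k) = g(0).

70

Since gcd(37, 77) = 1, 37 is invertible modulo 77. Euclid's algorithm: 77 = 2·37 + 3, 37 = 12·3 + 1; back-substituting gives 1 = 25·37 − 12·77, so 37⁻¹ ≡ 25 (mod 77).
For any y ∈ ℤ/77ℤ, x = 25(y − 19) mod 77 satisfies g(x) = 37·25(y − 19) + 19 ≡ y (since 37·25 ≡ 1 mod 77). So every y has a preimage.
Thus g is surjective.
Since g is surjective, we compute g⁻¹(68): solve 37x + 19 ≡ 68 (mod 77), i.e. 37x ≡ 49 (mod 77).
Multiplying by 37⁻¹ = 25 gives x ≡ 25·49 = 1225 = 15·77 + 70 ≡ 70 (mod 77).
Check: g(70) = 37·70 + 19 = 2609 = 33·77 + 68 ≡ 68 (mod 77).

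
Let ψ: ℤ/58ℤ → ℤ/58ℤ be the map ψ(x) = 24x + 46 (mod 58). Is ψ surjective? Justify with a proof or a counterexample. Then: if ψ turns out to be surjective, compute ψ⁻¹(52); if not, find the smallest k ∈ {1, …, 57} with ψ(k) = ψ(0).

29

Recall that ψ is surjective if every y in the codomain equals ψ(x) for some x in the domain.
Since gcd(24, 58) = 2, we have 24x ≡ 0 (mod 2) for all x, so ψ(x) ≡ 0 (mod 2).
But 1 ≢ 0 (mod 2), so 1 ∈ ℤ/58ℤ has no preimage. So ψ is not surjective.
Since ψ is not surjective, we find the least positive k with ψ(k) = ψ(0): this means 24k ≡ 0 (mod 58), i.e. 58 ∣ 24k. Since gcd(24, 58) = 2, dividing through by 2 this holds exactly when 29 ∣ 12k, and as gcd(12, 29) = 1, exactly when 29 ∣ k.
The smallest positive such k is 29.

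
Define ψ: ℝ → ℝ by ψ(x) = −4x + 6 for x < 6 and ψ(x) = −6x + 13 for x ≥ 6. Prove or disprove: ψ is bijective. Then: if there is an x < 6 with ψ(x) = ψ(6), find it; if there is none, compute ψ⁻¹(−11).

17/4

Both pieces are strictly decreasing (slopes −4 and −6), so each is injective on its own interval.
The left piece maps (−∞, 6) onto (−18, ∞); the right piece maps [6, ∞) onto (−∞, −23].
The images leave a gap (−18 has no preimage), so ψ is not surjective, hence not bijective.
Because the two images are disjoint, no x < 6 has ψ(x) = ψ(6), so we compute ψ⁻¹(−11): −11 lies in (−18, ∞), so solve −4x + 6 = −11: x = (−11 − 6)/(−4) = 17/4.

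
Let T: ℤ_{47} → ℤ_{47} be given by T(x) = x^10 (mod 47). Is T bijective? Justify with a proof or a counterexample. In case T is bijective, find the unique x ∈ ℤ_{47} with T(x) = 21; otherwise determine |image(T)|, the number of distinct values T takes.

24

T(23): Repeated squaring mod 47: 23^1 ≡ 23, 23^2 ≡ 23² = 529 ≡ 12, 23^4 ≡ 12² = 144 ≡ 3, 23^8 ≡ 3² = 9. Since 10 = 8 + 2, 23^10 ≡ 9·12: 9·12 = 108 ≡ 14. So 23^10 ≡ 14 (mod 47).
T(24): Repeated squaring mod 47: 24^1 ≡ 24, 24^2 ≡ 24² = 576 ≡ 12, 24^4 ≡ 12² = 144 ≡ 3, 24^8 ≡ 3² = 9. Since 10 = 8 + 2, 24^10 ≡ 9·12: 9·12 = 108 ≡ 14. So 24^10 ≡ 14 (mod 47).
So T(23) = T(24) = 14 while 23 ≠ 24, thus T is not injective, hence not bijective.
Since T is not bijective, we determine |image(T)|. Computing x^10 mod 47 for each x (by repeated squaring, reducing mod 47 at every step), the values T(0), T(1), …, T(46) are: 0, 1, 37, 17, 6, 12, 18, 32, 34, 7, 21, 42, 8, 2, 9, 16, 36, 28, 24, 4, 25, 27, 3, 14, 14, 3, 27, 25, 4, 24, 28, 36, 16, 9, 2, 8, 42, 21, 7, 34, 32, 18, 12, 6, 17, 37, 1.
The distinct values are {0, 1, 2, 3, 4, 6, 7, 8, 9, 12, 14, 16, 17, 18, 21, 24, 25, 27, 28, 32, 34, 36, 37, 42}; there are 24 of them.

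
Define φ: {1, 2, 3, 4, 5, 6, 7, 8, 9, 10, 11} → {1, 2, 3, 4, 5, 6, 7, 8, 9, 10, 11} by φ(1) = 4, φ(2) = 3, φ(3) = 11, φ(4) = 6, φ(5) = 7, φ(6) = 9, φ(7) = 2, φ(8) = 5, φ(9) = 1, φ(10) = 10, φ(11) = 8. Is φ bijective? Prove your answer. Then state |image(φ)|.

The values 4, 3, 11, 6, 7, 9, 2, 5, 1, 10, 8 are a permutation of {1, 2, 3, 4, 5, 6, 7, 8, 9, 10, 11}: each element appears exactly once.
So φ is injective and surjective, hence bijective.
The image of φ is {1, 2, 3, 4, 5, 6, 7, 8, 9, 10, 11}, which has 11 elements.

11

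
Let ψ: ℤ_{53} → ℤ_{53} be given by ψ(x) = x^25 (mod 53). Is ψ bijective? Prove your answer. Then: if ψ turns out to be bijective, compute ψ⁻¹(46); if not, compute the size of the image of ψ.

15

Since 53 is prime, the nonzero elements of ℤ_{53} form a cyclic group of order 52.
As gcd(25, 52) = 1, raising to the 25th power is a bijection on this group: if a^25 ≡ b^25 then (ab^{−1})^25 = 1, and the only element of order dividing gcd(25, 52) = 1 is 1, so a = b.
With ψ(0) = 0 this makes ψ injective on all of ℤ_{53}, hence bijective (finite equal-size domain and codomain). In particular ψ is bijective.
Since ψ is bijective, we find the preimage of 46. The inverse of x ↦ x^25 on (ℤ_{53})^× is x ↦ x^25, because 25·25 = 625 = 12·52 + 1 ≡ 1 (mod 52) and x^{52} = 1 for x ≠ 0 (Fermat). So ψ⁻¹(46) = 46^25 mod 53.
Repeated squaring mod 53: 46^1 ≡ 46, 46^2 ≡ 46² = 2116 ≡ 49, 46^4 ≡ 49² = 2401 ≡ 16, 46^8 ≡ 16² = 256 ≡ 44, 46^16 ≡ 44² = 1936 ≡ 28. Since 25 = 16 + 8 + 1, 46^25 ≡ 28·44·46: 28·44 = 1232 ≡ 13, then 13·46 = 598 ≡ 15. So 46^25 ≡ 15 (mod 53).
Hence ψ⁻¹(46) = 15.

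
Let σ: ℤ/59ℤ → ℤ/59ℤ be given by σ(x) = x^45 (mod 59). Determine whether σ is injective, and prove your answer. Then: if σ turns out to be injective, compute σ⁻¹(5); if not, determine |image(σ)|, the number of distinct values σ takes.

Since 59 is prime, the nonzero elements of ℤ/59ℤ form a cyclic group of order 58.
As gcd(45, 58) = 1, raising to the 45th power is a bijection on this group: if x_1^45 ≡ x_2^45 then (x_1x_2^{−1})^45 = 1, and the only element of order dividing gcd(45, 58) = 1 is 1, so x_1 = x_2.
With σ(0) = 0 this makes σ injective on all of ℤ/59ℤ, hence bijective (finite equal-size domain and codomain). In particular σ is injective.
Since σ is injective, we find the preimage of 5. The inverse of x ↦ x^45 on (ℤ/59ℤ)^× is x ↦ x^49, because 45·49 = 2205 = 38·58 + 1 ≡ 1 (mod 58) and x^{58} = 1 for x ≠ 0 (Fermat). So σ⁻¹(5) = 5^49 mod 59.
Repeated squaring mod 59: 5^1 ≡ 5, 5^2 ≡ 5² = 25, 5^4 ≡ 25² = 625 ≡ 35, 5^8 ≡ 35² = 1225 ≡ 45, 5^16 ≡ 45² = 2025 ≡ 19, 5^32 ≡ 19² = 361 ≡ 7. Since 49 = 32 + 16 + 1, 5^49 ≡ 7·19·5: 7·19 = 133 ≡ 15, then 15·5 = 75 ≡ 16. So 5^49 ≡ 16 (mod 59).
Hence σ⁻¹(5) = 16.

16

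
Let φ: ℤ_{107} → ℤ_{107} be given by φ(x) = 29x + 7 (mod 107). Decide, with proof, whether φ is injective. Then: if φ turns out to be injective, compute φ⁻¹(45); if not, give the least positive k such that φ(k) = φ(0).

5

Recall: injectivity means: for all a, b in the domain, φ(a) = φ(b) implies a = b.
Suppose φ(a) = φ(b) in ℤ_{107}. Then 29a + 7 ≡ 29b + 7 (mod 107), thus 29(a − b) ≡ 0 (mod 107).
Since gcd(29, 107) = 1, 29 is invertible modulo 107, hence a − b ≡ 0 (mod 107), i.e. a = b.
Therefore φ is injective.
We now compute 29⁻¹ mod 107 explicitly. Euclid's algorithm: 107 = 3·29 + 20, 29 = 1·20 + 9, 20 = 2·9 + 2, 9 = 4·2 + 1; back-substituting gives 1 = 48·29 − 13·107, so 29⁻¹ ≡ 48 (mod 107).
Since φ is injective, we compute φ⁻¹(45): solve 29x + 7 ≡ 45 (mod 107), i.e. 29x ≡ 38 (mod 107).
Multiplying by 29⁻¹ = 48 gives x ≡ 48·38 = 1824 = 17·107 + 5 ≡ 5 (mod 107).
Check: φ(5) = 29·5 + 7 = 152 = 1·107 + 45 ≡ 45 (mod 107).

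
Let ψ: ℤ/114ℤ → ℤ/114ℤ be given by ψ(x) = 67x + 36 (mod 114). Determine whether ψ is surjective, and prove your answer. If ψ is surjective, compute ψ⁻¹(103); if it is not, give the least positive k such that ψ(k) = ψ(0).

Since gcd(67, 114) = 1, 67 is invertible modulo 114. Euclid's algorithm: 114 = 1·67 + 47, 67 = 1·47 + 20, 47 = 2·20 + 7, 20 = 2·7 + 6, 7 = 1·6 + 1; back-substituting gives 1 = 97·67 − 57·114, so 67⁻¹ ≡ 97 (mod 114).
Then y ↦ 97(y − 36) is a two-sided inverse to ψ, so every y ∈ ℤ/114ℤ has a preimage.
Hence ψ is surjective.
Since ψ is surjective, we compute ψ⁻¹(103): solve 67x + 36 ≡ 103 (mod 114), i.e. 67x ≡ 67 (mod 114).
Multiplying by 67⁻¹ = 97 gives x ≡ 97·67 = 6499 = 57·114 + 1 ≡ 1 (mod 114).
Check: ψ(1) = 67·1 + 36 = 103 ≡ 103 (mod 114).

1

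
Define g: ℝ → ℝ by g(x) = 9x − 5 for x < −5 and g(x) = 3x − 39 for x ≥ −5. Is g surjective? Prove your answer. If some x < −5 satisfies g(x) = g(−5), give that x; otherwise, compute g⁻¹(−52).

Both pieces are strictly increasing (slopes 9 and 3), so each is injective on its own interval.
The left piece maps (−∞, −5) onto (−∞, −50); the right piece maps [−5, ∞) onto [−54, ∞).
The union (−∞, −50) ∪ [−54, ∞) covers ℝ, so g is surjective.
For the follow-up: the images overlap, so an x < −5 with g(x) = g(−5) exists. g(−5) = −54; solving 9x − 5 = −54 for x < −5 gives x = (−54 + 5)/9 = −49/9.

-49/9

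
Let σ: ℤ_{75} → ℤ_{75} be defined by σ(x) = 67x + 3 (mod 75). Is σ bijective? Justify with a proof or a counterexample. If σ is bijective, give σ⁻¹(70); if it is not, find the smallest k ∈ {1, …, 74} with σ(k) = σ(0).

Suppose σ(x_1) = σ(x_2) in ℤ_{75}. Then 67x_1 + 3 ≡ 67x_2 + 3 (mod 75), therefore 67(x_1 − x_2) ≡ 0 (mod 75).
Since gcd(67, 75) = 1, 67 is invertible modulo 75, therefore x_1 − x_2 ≡ 0 (mod 75), i.e. x_1 = x_2.
We now compute 67⁻¹ mod 75 explicitly. Euclid's algorithm: 75 = 1·67 + 8, 67 = 8·8 + 3, 8 = 2·3 + 2, 3 = 1·2 + 1; back-substituting gives 1 = 28·67 − 25·75, so 67⁻¹ ≡ 28 (mod 75).
Then y ↦ 28(y − 3) is a two-sided inverse to σ, so every y ∈ ℤ_{75} has a preimage.
Thus σ is bijective.
Since σ is bijective, we compute σ⁻¹(70): solve 67x + 3 ≡ 70 (mod 75), i.e. 67x ≡ 67 (mod 75).
Multiplying by 67⁻¹ = 28 gives x ≡ 28·67 = 1876 = 25·75 + 1 ≡ 1 (mod 75).
Check: σ(1) = 67·1 + 3 = 70 ≡ 70 (mod 75).

1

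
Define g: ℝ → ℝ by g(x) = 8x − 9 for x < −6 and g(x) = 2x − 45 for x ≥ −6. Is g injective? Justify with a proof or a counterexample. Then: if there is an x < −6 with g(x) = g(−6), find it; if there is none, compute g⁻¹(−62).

-53/8

Both pieces are strictly increasing (slopes 8 and 2), so each is injective on its own interval.
The left piece maps (−∞, −6) onto (−∞, −57); the right piece maps [−6, ∞) onto [−57, ∞).
These images are disjoint, so no value is attained by both pieces. Therefore g is injective.
Because the two images are disjoint, no x < −6 has g(x) = g(−6), so we compute g⁻¹(−62): −62 lies in (−∞, −57), so solve 8x − 9 = −62: x = (−62 + 9)/8 = −53/8.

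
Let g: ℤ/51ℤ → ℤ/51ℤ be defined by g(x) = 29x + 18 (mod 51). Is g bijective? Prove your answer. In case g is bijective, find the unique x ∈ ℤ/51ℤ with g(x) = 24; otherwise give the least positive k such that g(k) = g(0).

By definition, g is injective if g(s) = g(t) implies s = t.
If g(s) = g(t), then 29s ≡ 29t (mod 51). Because gcd(29, 51) = 1, we may cancel 29 to get s ≡ t (mod 51).
We now compute 29⁻¹ mod 51 explicitly. Euclid's algorithm: 51 = 1·29 + 22, 29 = 1·22 + 7, 22 = 3·7 + 1; back-substituting gives 1 = 44·29 − 25·51, so 29⁻¹ ≡ 44 (mod 51).
For any y ∈ ℤ/51ℤ, x = 44(y − 18) mod 51 satisfies g(x) = 29·44(y − 18) + 18 ≡ y (since 29·44 ≡ 1 mod 51). So every y has a preimage.
So g is bijective.
Since g is bijective, we compute g⁻¹(24): solve 29x + 18 ≡ 24 (mod 51), i.e. 29x ≡ 6 (mod 51).
Multiplying by 29⁻¹ = 44 gives x ≡ 44·6 = 264 = 5·51 + 9 ≡ 9 (mod 51).
Check: g(9) = 29·9 + 18 = 279 = 5·51 + 24 ≡ 24 (mod 51).

9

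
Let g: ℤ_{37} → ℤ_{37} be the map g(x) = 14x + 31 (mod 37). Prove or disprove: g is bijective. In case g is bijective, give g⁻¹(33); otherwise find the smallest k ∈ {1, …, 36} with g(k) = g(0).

16

Recall that g is injective if g(u) = g(v) implies u = v.
Suppose g(u) = g(v) in ℤ_{37}. Then 14u + 31 ≡ 14v + 31 (mod 37), therefore 14(u − v) ≡ 0 (mod 37).
Since gcd(14, 37) = 1, 14 is invertible modulo 37, thus u − v ≡ 0 (mod 37), i.e. u = v.
We now compute 14⁻¹ mod 37 explicitly. Euclid's algorithm: 37 = 2·14 + 9, 14 = 1·9 + 5, 9 = 1·5 + 4, 5 = 1·4 + 1; back-substituting gives 1 = 8·14 − 3·37, so 14⁻¹ ≡ 8 (mod 37).
For any y ∈ ℤ_{37}, x = 8(y − 31) mod 37 satisfies g(x) = 14·8(y − 31) + 31 ≡ y (since 14·8 ≡ 1 mod 37). So every y has a preimage.
Thus g is bijective.
Since g is bijective, we compute g⁻¹(33): solve 14x + 31 ≡ 33 (mod 37), i.e. 14x ≡ 2 (mod 37).
Multiplying by 14⁻¹ = 8 gives x ≡ 8·2 = 16 ≡ 16 (mod 37).
Check: g(16) = 14·16 + 31 = 255 = 6·37 + 33 ≡ 33 (mod 37).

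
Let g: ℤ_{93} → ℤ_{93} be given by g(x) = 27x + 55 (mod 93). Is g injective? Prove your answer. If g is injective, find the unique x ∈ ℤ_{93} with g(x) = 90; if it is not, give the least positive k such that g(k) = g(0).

By definition, injectivity means: for all u, v in the domain, g(u) = g(v) implies u = v.
We have gcd(27, 93) = 3 > 1. Taking u = 0 and v = 31: g(0) = 55 and g(31) = 27·31 + 55 = 892 ≡ 55 (mod 93).
So g(0) = g(31) while 0 ≠ 31, therefore g is not injective.
Since g is not injective, we find the least positive k with g(k) = g(0): this means 27k ≡ 0 (mod 93), i.e. 93 ∣ 27k. Since gcd(27, 93) = 3, dividing through by 3 this holds exactly when 31 ∣ 9k, and as gcd(9, 31) = 1, exactly when 31 ∣ k.
The smallest positive such k is 31.

31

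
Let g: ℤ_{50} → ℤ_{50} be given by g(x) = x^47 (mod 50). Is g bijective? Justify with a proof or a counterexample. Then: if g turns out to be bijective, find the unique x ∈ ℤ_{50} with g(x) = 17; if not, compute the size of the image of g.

42

g(0) = 0^47 = 0.
g(10): Repeated squaring mod 50: 10^1 ≡ 10, 10^2 ≡ 10² = 100 ≡ 0, 10^4 ≡ 0² = 0, 10^8 ≡ 0² = 0, 10^16 ≡ 0² = 0, 10^32 ≡ 0² = 0. Since 47 = 32 + 8 + 4 + 2 + 1, 10^47 ≡ 0·0·0·0·10: 0·0 = 0, then 0·0 = 0, then 0·0 = 0, then 0·10 = 0. So 10^47 ≡ 0 (mod 50).
So g(0) = g(10) = 0 while 0 ≠ 10, so g is not injective, hence not bijective.
Since g is not bijective, we determine |image(g)|. Computing x^47 mod 50 for each x (by repeated squaring, reducing mod 50 at every step), the values g(0), g(1), …, g(49) are: 0, 1, 28, 37, 34, 25, 36, 43, 2, 19, 0, 21, 8, 17, 4, 25, 6, 23, 32, 39, 0, 41, 38, 47, 24, 25, 26, 3, 12, 9, 0, 11, 18, 27, 44, 25, 46, 33, 42, 29, 0, 31, 48, 7, 14, 25, 16, 13, 22, 49.
The distinct values are {0, 1, 2, 3, 4, 6, 7, 8, 9, 11, 12, 13, 14, 16, 17, 18, 19, 21, 22, 23, 24, 25, 26, 27, 28, 29, 31, 32, 33, 34, 36, 37, 38, 39, 41, 42, 43, 44, 46, 47, 48, 49}; there are 42 of them.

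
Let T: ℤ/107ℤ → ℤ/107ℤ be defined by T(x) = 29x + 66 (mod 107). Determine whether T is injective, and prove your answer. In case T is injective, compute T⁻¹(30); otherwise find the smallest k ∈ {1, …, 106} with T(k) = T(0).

91

If T(u) = T(v), then 29u ≡ 29v (mod 107). Because gcd(29, 107) = 1, we may cancel 29 to get u ≡ v (mod 107).
Hence T is injective.
We now compute 29⁻¹ mod 107 explicitly. Euclid's algorithm: 107 = 3·29 + 20, 29 = 1·20 + 9, 20 = 2·9 + 2, 9 = 4·2 + 1; back-substituting gives 1 = 48·29 − 13·107, so 29⁻¹ ≡ 48 (mod 107).
Since T is injective, we find T⁻¹(30): we need 29x ≡ 30 − 66 ≡ 71 (mod 107). Using 29⁻¹ = 48: x ≡ 48·71 = 3408 = 31·107 + 91, so x = 91.
Check: T(91) = 29·91 + 66 = 2705 = 25·107 + 30 ≡ 30 (mod 107).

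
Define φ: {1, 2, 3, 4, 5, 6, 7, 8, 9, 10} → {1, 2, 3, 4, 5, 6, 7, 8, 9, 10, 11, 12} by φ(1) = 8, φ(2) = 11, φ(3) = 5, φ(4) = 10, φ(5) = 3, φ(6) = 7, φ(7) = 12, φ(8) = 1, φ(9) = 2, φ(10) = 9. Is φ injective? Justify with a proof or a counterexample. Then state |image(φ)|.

10

The values φ(1), …, φ(10) are 8, 11, 5, 10, 3, 7, 12, 1, 2, 9 — all distinct.
So φ(s) = φ(t) only when s = t, and φ is injective.
The image of φ is {1, 2, 3, 5, 7, 8, 9, 10, 11, 12}, which has 10 elements.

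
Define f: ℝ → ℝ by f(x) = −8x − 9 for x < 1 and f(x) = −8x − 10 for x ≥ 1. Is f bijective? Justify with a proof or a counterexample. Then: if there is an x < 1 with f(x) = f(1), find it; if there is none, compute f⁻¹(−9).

Both pieces are strictly decreasing (slopes −8 and −8), so each is injective on its own interval.
The left piece maps (−∞, 1) onto (−17, ∞); the right piece maps [1, ∞) onto (−∞, −18].
The images leave a gap (−17 has no preimage), so f is not surjective, hence not bijective.
Because the two images are disjoint, no x < 1 has f(x) = f(1), so we compute f⁻¹(−9): −9 lies in (−17, ∞), so solve −8x − 9 = −9: x = (−9 + 9)/(−8) = 0.

0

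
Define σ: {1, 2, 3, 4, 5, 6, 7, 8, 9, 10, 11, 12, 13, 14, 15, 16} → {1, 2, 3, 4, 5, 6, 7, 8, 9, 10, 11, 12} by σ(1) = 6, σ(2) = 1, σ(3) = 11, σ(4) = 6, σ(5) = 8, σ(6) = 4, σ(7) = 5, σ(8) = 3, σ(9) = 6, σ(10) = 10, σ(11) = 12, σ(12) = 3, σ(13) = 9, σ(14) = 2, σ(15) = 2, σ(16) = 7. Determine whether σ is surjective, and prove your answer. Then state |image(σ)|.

Every element of the codomain has a preimage: 1 = σ(2), 2 = σ(14), 3 = σ(8), 4 = σ(6), 5 = σ(7), 6 = σ(1), 7 = σ(16), 8 = σ(5), 9 = σ(13), 10 = σ(10), 11 = σ(3), 12 = σ(11).
So σ is surjective.
The image of σ is {1, 2, 3, 4, 5, 6, 7, 8, 9, 10, 11, 12}, which has 12 elements.

12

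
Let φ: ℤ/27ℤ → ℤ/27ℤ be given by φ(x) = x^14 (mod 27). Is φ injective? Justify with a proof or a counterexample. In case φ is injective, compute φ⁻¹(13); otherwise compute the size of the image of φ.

φ(0) = 0^14 = 0.
φ(3): Repeated squaring mod 27: 3^1 ≡ 3, 3^2 ≡ 3² = 9, 3^4 ≡ 9² = 81 ≡ 0, 3^8 ≡ 0² = 0. Since 14 = 8 + 4 + 2, 3^14 ≡ 0·0·9: 0·0 = 0, then 0·9 = 0. So 3^14 ≡ 0 (mod 27).
So φ(0) = φ(3) = 0 while 0 ≠ 3, so φ is not injective.
Since φ is not injective, we determine |image(φ)|. Computing x^14 mod 27 for each x (by repeated squaring, reducing mod 27 at every step), the values φ(0), φ(1), …, φ(26) are: 0, 1, 22, 0, 25, 7, 0, 13, 10, 0, 19, 4, 0, 16, 16, 0, 4, 19, 0, 10, 13, 0, 7, 25, 0, 22, 1.
The distinct values are {0, 1, 4, 7, 10, 13, 16, 19, 22, 25}; there are 10 of them.

10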